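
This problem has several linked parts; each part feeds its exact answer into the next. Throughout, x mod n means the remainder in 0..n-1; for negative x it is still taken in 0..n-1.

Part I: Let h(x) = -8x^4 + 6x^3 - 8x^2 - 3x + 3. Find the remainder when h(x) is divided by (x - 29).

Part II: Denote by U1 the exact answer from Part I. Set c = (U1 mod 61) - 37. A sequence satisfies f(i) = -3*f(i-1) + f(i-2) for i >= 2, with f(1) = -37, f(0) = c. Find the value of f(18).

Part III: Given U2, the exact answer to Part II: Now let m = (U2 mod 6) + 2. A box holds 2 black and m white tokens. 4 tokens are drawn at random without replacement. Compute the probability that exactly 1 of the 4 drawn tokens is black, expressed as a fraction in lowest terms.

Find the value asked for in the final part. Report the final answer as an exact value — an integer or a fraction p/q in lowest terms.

Part I: remainder = value at the root: -8*(29)^4 + 6*(29)^3 - 8*(29)^2 - 3*(29)^1 + 3 = (-5658248) + (146334) + (-6728) + (-87) + (3) = -5518726; answer -5518726
Part II: U1 = -5518726; c = -32; f(2) = -3*(-37) + 1*(-32) = 79; iterating: f(2)=79, f(3)=-274, f(4)=901, f(5)=-2977, f(6)=9832, f(7)=-32473, f(8)=107251, f(9)=-354226, f(10)=1169929, f(11)=-3864013, f(12)=12761968, f(13)=-42149917, f(14)=139211719, f(15)=-459785074, f(16)=1518566941, f(17)=-5015485897, f(18)=16565024632; answer 16565024632
Part III: U2 = 16565024632; m = 6; total draws C(8,4) = 70; favorable C(2,1)*C(6,3) = 40; P = 4/7; answer 4/7

4/7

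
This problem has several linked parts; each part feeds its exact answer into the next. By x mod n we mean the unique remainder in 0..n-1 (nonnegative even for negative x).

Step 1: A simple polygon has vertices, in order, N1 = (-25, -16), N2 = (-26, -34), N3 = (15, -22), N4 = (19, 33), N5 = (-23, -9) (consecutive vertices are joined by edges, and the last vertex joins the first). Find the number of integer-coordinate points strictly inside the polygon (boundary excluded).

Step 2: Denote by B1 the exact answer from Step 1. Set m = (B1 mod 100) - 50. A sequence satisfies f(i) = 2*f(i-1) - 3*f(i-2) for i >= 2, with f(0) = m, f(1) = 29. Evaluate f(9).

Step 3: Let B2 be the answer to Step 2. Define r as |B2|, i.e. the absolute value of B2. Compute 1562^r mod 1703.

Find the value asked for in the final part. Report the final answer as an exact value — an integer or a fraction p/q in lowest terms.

Step 1: cross terms: (-25*-34 - -26*-16)=434, (-26*-22 - 15*-34)=1082, (15*33 - 19*-22)=913, (19*-9 - -23*33)=588, (-23*-16 - -25*-9)=143; twice the area = |3160| = 3160; area = 1580; boundary points = 1 + 1 + 1 + 42 + 1 = 46; strictly interior points = area - boundary/2 + 1 = 1558; answer 1558
Step 2: B1 = 1558; m = 8; f(2) = 2*(29) - 3*(8) = 34; iterating: f(2)=34, f(3)=-19, f(4)=-140, f(5)=-223, f(6)=-26, f(7)=617, f(8)=1312, f(9)=773; answer 773
Step 3: B2 = 773; r = 773; squarings mod 1703: 1562^1=1562, 1562^2=1148, 1562^4=1485, 1562^8=1543, 1562^16=55, 1562^32=1322, 1562^64=406, 1562^128=1348, 1562^256=3, 1562^512=9; 1562^773 = 1562^1 * 1562^4 * 1562^256 * 1562^512 = 565 (mod 1703); answer 565

565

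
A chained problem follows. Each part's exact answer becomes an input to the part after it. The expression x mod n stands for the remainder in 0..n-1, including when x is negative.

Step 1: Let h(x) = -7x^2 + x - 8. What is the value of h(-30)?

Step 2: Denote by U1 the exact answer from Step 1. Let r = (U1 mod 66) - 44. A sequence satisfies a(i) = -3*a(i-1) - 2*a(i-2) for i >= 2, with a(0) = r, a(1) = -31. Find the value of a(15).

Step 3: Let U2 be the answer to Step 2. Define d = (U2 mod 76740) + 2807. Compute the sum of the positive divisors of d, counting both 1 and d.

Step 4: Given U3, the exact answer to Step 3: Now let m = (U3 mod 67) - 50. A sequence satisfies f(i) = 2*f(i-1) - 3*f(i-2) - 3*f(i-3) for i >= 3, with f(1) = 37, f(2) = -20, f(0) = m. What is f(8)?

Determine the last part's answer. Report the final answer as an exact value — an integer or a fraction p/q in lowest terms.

3973

Step 1: -7*(-30)^2 + 1*(-30)^1 - 8 = (-6300) + (-30) + (-8) = -6338; answer -6338
Step 2: U1 = -6338; r = 20; a(2) = -3*(-31) - 2*(20) = 53; iterating: a(2)=53, a(3)=-97, a(4)=185, a(5)=-361, a(6)=713, a(7)=-1417, a(8)=2825, a(9)=-5641, a(10)=11273, a(11)=-22537, a(12)=45065, a(13)=-90121, a(14)=180233, a(15)=-360457; answer -360457
Step 3: U2 = -360457; d = 26050; 26050 = 2 * 5^2 * 521; sigma = (1 + 2) * (1 + 5 + 25) * (1 + 521) = 3 * 31 * 522 = 48546; answer 48546
Step 4: U3 = 48546; m = -12; f(3) = 2*(-20) - 3*(37) - 3*(-12) = -115; iterating: f(3)=-115, f(4)=-281, f(5)=-157, f(6)=874, f(7)=3062, f(8)=3973; answer 3973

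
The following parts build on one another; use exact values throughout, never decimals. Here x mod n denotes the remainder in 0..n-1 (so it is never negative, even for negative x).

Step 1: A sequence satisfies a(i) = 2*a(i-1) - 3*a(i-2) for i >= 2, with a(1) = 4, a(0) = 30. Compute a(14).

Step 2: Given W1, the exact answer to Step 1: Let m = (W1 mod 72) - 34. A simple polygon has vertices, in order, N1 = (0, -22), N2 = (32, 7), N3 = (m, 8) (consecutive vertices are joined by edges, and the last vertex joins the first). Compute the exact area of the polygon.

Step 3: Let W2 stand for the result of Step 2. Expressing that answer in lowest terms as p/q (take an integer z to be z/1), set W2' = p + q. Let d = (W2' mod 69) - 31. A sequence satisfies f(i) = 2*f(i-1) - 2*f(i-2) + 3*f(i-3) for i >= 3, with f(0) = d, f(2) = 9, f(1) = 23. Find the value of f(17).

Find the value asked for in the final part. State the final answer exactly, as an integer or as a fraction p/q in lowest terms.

-193837

Step 1: a(2) = 2*(4) - 3*(30) = -82; iterating: a(2)=-82, a(3)=-176, a(4)=-106, a(5)=316, a(6)=950, a(7)=952, a(8)=-946, a(9)=-4748, a(10)=-6658, a(11)=928, a(12)=21830, a(13)=40876, a(14)=16262; answer 16262
Step 2: W1 = 16262; m = 28; cross terms: (0*7 - 32*-22)=704, (32*8 - 28*7)=60, (28*-22 - 0*8)=-616; twice the area = |148| = 148; area = 74; answer 74
Step 3: W2 = 74; threaded value p + q = 75; d = -25; f(3) = 2*(9) - 2*(23) + 3*(-25) = -103; iterating: f(3)=-103, f(4)=-155, f(5)=-77, f(6)=-153, f(7)=-617, f(8)=-1159, f(9)=-1543, f(10)=-2619, f(11)=-5629, f(12)=-10649, f(13)=-17897, f(14)=-31383, f(15)=-58919, f(16)=-108763, f(17)=-193837; answer -193837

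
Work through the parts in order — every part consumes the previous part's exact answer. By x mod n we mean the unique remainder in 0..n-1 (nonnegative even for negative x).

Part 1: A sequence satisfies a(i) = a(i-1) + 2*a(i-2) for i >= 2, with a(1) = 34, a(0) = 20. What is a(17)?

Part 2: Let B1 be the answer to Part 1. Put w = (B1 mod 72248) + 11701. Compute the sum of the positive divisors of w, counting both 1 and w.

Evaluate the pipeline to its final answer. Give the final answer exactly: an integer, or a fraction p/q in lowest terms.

Part 1: a(2) = 1*(34) + 2*(20) = 74; iterating: a(2)=74, a(3)=142, a(4)=290, a(5)=574, a(6)=1154, a(7)=2302, a(8)=4610, a(9)=9214, a(10)=18434, a(11)=36862, a(12)=73730, a(13)=147454, a(14)=294914, a(15)=589822, a(16)=1179650, a(17)=2359294; answer 2359294
Part 2: B1 = 2359294; w = 59059; 59059 = 7 * 11 * 13 * 59; sigma = (1 + 7) * (1 + 11) * (1 + 13) * (1 + 59) = 8 * 12 * 14 * 60 = 80640; answer 80640

80640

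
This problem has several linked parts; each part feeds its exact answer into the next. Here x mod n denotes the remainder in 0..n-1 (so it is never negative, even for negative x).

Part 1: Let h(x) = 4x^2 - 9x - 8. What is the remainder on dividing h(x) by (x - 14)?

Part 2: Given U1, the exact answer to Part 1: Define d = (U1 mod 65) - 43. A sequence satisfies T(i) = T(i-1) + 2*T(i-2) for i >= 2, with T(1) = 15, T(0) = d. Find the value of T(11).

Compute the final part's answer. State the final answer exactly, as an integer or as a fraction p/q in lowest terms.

Part 1: remainder = value at the root: 4*(14)^2 - 9*(14)^1 - 8 = (784) + (-126) + (-8) = 650; answer 650
Part 2: U1 = 650; d = -43; T(2) = 1*(15) + 2*(-43) = -71; iterating: T(2)=-71, T(3)=-41, T(4)=-183, T(5)=-265, T(6)=-631, T(7)=-1161, T(8)=-2423, T(9)=-4745, T(10)=-9591, T(11)=-19081; answer -19081

-19081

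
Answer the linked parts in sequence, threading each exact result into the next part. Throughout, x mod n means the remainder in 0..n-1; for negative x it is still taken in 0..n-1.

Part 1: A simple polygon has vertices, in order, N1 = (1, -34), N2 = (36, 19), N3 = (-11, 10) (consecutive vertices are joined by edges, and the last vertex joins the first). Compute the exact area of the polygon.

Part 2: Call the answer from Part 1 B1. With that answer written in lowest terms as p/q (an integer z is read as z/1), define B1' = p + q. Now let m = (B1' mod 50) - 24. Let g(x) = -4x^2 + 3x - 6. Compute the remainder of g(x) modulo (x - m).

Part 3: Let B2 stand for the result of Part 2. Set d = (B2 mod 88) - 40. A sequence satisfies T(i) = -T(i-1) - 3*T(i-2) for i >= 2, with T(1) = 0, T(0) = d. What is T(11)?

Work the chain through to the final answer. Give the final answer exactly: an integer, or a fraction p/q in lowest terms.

-1953

Part 1: cross terms: (1*19 - 36*-34)=1243, (36*10 - -11*19)=569, (-11*-34 - 1*10)=364; twice the area = |2176| = 2176; area = 1088; answer 1088
Part 2: B1 = 1088; threaded value p + q = 1089; m = 15; remainder = value at the root: -4*(15)^2 + 3*(15)^1 - 6 = (-900) + (45) + (-6) = -861; answer -861
Part 3: B2 = -861; d = -21; T(2) = -1*(0) - 3*(-21) = 63; iterating: T(2)=63, T(3)=-63, T(4)=-126, T(5)=315, T(6)=63, T(7)=-1008, T(8)=819, T(9)=2205, T(10)=-4662, T(11)=-1953; answer -1953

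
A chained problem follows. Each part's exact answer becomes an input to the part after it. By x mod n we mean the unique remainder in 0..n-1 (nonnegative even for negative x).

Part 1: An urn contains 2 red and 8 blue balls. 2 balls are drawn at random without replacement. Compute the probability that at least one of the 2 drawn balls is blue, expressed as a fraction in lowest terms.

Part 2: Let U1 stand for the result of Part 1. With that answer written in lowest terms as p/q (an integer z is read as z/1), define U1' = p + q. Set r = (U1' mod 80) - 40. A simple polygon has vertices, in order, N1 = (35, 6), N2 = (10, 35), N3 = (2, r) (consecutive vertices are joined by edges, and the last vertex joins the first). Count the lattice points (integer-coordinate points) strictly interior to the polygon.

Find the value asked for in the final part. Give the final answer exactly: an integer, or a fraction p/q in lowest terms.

Part 1: total draws C(10,2) = 45; complement C(2,2) = 1; favorable 45 - 1 = 44; P = 44/45; answer 44/45
Part 2: U1 = 44/45; threaded value p + q = 89; r = -31; cross terms: (35*35 - 10*6)=1165, (10*-31 - 2*35)=-380, (2*6 - 35*-31)=1097; twice the area = |1882| = 1882; area = 941; boundary points = 1 + 2 + 1 = 4; strictly interior points = area - boundary/2 + 1 = 940; answer 940

940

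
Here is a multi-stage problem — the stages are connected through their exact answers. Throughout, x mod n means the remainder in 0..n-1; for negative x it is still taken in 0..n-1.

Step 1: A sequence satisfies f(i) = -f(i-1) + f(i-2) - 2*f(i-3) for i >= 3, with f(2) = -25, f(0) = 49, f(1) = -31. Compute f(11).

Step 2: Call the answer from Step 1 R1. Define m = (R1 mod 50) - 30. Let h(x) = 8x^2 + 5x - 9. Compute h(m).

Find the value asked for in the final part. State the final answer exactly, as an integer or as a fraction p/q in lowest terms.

1716

Step 1: f(3) = -1*(-25) + 1*(-31) - 2*(49) = -104; iterating: f(3)=-104, f(4)=141, f(5)=-195, f(6)=544, f(7)=-1021, f(8)=1955, f(9)=-4064, f(10)=8061, f(11)=-16035; answer -16035
Step 2: R1 = -16035; m = -15; 8*(-15)^2 + 5*(-15)^1 - 9 = (1800) + (-75) + (-9) = 1716; answer 1716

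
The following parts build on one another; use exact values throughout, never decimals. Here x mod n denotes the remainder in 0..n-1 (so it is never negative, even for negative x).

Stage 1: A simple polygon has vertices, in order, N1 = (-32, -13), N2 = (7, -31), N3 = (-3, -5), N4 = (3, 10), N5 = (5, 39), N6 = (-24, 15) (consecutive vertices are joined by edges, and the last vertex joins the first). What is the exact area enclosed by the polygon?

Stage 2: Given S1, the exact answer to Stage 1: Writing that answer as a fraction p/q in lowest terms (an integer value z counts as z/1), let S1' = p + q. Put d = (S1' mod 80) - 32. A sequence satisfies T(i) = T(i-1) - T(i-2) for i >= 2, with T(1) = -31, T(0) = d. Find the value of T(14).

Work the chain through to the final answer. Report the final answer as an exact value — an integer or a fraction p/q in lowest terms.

-45

Stage 1: cross terms: (-32*-31 - 7*-13)=1083, (7*-5 - -3*-31)=-128, (-3*10 - 3*-5)=-15, (3*39 - 5*10)=67, (5*15 - -24*39)=1011, (-24*-13 - -32*15)=792; twice the area = |2810| = 2810; area = 1405; answer 1405
Stage 2: S1 = 1405; threaded value p + q = 1406; d = 14; T(2) = 1*(-31) - 1*(14) = -45; iterating: T(2)=-45, T(3)=-14, T(4)=31, T(5)=45, T(6)=14, T(7)=-31, T(8)=-45, T(9)=-14, T(10)=31, T(11)=45, T(12)=14, T(13)=-31, T(14)=-45; answer -45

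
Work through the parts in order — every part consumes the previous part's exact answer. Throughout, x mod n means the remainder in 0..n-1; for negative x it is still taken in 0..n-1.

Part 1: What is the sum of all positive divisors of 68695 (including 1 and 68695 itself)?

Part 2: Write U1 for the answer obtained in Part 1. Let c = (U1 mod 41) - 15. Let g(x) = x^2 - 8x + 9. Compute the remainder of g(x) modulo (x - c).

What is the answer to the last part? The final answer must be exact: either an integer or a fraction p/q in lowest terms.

Part 1: 68695 = 5 * 11 * 1249; sigma = (1 + 5) * (1 + 11) * (1 + 1249) = 6 * 12 * 1250 = 90000; answer 90000
Part 2: U1 = 90000; c = -10; remainder = value at the root: 1*(-10)^2 - 8*(-10)^1 + 9 = (100) + (80) + (9) = 189; answer 189

189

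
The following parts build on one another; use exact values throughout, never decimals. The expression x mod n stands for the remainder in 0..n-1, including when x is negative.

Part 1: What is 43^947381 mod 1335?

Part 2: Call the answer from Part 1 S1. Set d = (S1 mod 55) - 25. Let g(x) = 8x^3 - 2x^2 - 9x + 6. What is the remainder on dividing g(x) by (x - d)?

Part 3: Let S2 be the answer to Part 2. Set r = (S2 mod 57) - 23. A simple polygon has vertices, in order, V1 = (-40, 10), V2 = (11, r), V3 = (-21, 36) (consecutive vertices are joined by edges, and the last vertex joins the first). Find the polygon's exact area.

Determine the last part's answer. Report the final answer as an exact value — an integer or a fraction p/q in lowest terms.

1345/2

Part 1: squarings mod 1335: 43^1=43, 43^2=514, 43^4=1201, 43^8=601, 43^16=751, 43^32=631, 43^64=331, 43^128=91, 43^256=271, 43^512=16, 43^1024=256, 43^2048=121, 43^4096=1291, 43^8192=601, 43^16384=751, 43^32768=631, 43^65536=331, 43^131072=91, 43^262144=271, 43^524288=16; 43^947381 = 43^1 * 43^4 * 43^16 * 43^32 * 43^128 * 43^1024 * 43^4096 * 43^8192 * 43^16384 * 43^131072 * 43^262144 * 43^524288 = 103 (mod 1335); answer 103
Part 2: S1 = 103; d = 23; remainder = value at the root: 8*(23)^3 - 2*(23)^2 - 9*(23)^1 + 6 = (97336) + (-1058) + (-207) + (6) = 96077; answer 96077
Part 3: S2 = 96077; r = 9; cross terms: (-40*9 - 11*10)=-470, (11*36 - -21*9)=585, (-21*10 - -40*36)=1230; twice the area = |1345| = 1345; area = 1345/2; answer 1345/2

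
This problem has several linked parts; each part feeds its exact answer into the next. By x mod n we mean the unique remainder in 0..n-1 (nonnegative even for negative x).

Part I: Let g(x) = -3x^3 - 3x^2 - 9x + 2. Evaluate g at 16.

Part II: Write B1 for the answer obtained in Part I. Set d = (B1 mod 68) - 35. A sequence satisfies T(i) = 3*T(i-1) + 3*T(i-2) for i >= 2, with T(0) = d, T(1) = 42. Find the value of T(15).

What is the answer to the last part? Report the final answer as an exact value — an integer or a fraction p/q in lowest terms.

6645682827

Part I: -3*(16)^3 - 3*(16)^2 - 9*(16)^1 + 2 = (-12288) + (-768) + (-144) + (2) = -13198; answer -13198
Part II: B1 = -13198; d = 27; T(2) = 3*(42) + 3*(27) = 207; iterating: T(2)=207, T(3)=747, T(4)=2862, T(5)=10827, T(6)=41067, T(7)=155682, T(8)=590247, T(9)=2237787, T(10)=8484102, T(11)=32165667, T(12)=121949307, T(13)=462344922, T(14)=1752882687, T(15)=6645682827; answer 6645682827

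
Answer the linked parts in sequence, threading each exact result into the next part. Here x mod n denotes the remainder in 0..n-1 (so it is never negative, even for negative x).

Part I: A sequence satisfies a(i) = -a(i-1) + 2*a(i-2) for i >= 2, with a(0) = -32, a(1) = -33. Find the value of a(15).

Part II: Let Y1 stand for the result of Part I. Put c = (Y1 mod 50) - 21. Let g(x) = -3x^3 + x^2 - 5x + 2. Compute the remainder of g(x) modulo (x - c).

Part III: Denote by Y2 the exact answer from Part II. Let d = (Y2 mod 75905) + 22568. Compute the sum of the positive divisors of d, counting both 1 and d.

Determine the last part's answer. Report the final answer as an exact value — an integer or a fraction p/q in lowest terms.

Part I: a(2) = -1*(-33) + 2*(-32) = -31; iterating: a(2)=-31, a(3)=-35, a(4)=-27, a(5)=-43, a(6)=-11, a(7)=-75, a(8)=53, a(9)=-203, a(10)=309, a(11)=-715, a(12)=1333, a(13)=-2763, a(14)=5429, a(15)=-10955; answer -10955
Part II: Y1 = -10955; c = 24; remainder = value at the root: -3*(24)^3 + 1*(24)^2 - 5*(24)^1 + 2 = (-41472) + (576) + (-120) + (2) = -41014; answer -41014
Part III: Y2 = -41014; d = 57459; 57459 = 3 * 107 * 179; sigma = (1 + 3) * (1 + 107) * (1 + 179) = 4 * 108 * 180 = 77760; answer 77760

77760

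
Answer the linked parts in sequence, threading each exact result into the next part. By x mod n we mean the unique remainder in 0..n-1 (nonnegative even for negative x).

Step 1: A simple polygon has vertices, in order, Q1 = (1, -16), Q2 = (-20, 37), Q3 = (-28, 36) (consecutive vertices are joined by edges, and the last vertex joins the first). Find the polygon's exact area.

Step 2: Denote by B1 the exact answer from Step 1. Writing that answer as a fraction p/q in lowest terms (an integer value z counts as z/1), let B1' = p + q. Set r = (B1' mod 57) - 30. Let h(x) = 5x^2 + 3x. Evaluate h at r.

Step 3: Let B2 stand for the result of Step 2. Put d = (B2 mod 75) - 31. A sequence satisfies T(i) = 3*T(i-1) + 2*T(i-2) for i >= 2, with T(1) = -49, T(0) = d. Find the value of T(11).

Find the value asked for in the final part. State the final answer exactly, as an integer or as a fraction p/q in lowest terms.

-15014741

Step 1: cross terms: (1*37 - -20*-16)=-283, (-20*36 - -28*37)=316, (-28*-16 - 1*36)=412; twice the area = |445| = 445; area = 445/2; answer 445/2
Step 2: B1 = 445/2; threaded value p + q = 447; r = 18; 5*(18)^2 + 3*(18)^1 = (1620) + (54) = 1674; answer 1674
Step 3: B2 = 1674; d = -7; T(2) = 3*(-49) + 2*(-7) = -161; iterating: T(2)=-161, T(3)=-581, T(4)=-2065, T(5)=-7357, T(6)=-26201, T(7)=-93317, T(8)=-332353, T(9)=-1183693, T(10)=-4215785, T(11)=-15014741; answer -15014741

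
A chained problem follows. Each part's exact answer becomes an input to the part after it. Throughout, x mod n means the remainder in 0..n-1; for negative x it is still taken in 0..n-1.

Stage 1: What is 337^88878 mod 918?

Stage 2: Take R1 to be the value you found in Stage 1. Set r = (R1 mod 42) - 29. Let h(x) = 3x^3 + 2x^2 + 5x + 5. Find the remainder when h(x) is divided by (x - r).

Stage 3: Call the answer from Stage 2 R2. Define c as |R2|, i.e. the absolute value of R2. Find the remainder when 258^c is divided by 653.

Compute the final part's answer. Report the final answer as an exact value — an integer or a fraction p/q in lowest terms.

Stage 1: squarings mod 918: 337^1=337, 337^2=655, 337^4=319, 337^8=781, 337^16=409, 337^32=205, 337^64=715, 337^128=817, 337^256=103, 337^512=511, 337^1024=409, 337^2048=205, 337^4096=715, 337^8192=817, 337^16384=103, 337^32768=511, 337^65536=409; 337^88878 = 337^2 * 337^4 * 337^8 * 337^32 * 337^256 * 337^512 * 337^2048 * 337^4096 * 337^16384 * 337^65536 = 631 (mod 918); answer 631
Stage 2: R1 = 631; r = -28; remainder = value at the root: 3*(-28)^3 + 2*(-28)^2 + 5*(-28)^1 + 5 = (-65856) + (1568) + (-140) + (5) = -64423; answer -64423
Stage 3: R2 = -64423; c = 64423; squarings mod 653: 258^1=258, 258^2=611, 258^4=458, 258^8=151, 258^16=599, 258^32=304, 258^64=343, 258^128=109, 258^256=127, 258^512=457, 258^1024=542, 258^2048=567, 258^4096=213, 258^8192=312, 258^16384=47, 258^32768=250; 258^64423 = 258^1 * 258^2 * 258^4 * 258^32 * 258^128 * 258^256 * 258^512 * 258^2048 * 258^4096 * 258^8192 * 258^16384 * 258^32768 = 284 (mod 653); answer 284

284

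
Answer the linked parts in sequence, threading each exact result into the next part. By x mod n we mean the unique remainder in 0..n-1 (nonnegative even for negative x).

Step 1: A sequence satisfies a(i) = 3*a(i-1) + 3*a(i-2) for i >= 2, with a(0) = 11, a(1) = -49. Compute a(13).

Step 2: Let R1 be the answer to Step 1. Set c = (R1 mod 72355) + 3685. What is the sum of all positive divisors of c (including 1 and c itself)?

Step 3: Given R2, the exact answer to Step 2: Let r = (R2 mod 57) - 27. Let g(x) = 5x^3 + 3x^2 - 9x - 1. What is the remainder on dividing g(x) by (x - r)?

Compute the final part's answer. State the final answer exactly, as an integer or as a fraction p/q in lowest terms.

-95986

Step 1: a(2) = 3*(-49) + 3*(11) = -114; iterating: a(2)=-114, a(3)=-489, a(4)=-1809, a(5)=-6894, a(6)=-26109, a(7)=-99009, a(8)=-375354, a(9)=-1423089, a(10)=-5395329, a(11)=-20455254, a(12)=-77551749, a(13)=-294021009; answer -294021009
Step 2: R1 = -294021009; c = 33396; 33396 = 2^2 * 3 * 11^2 * 23; sigma = (1 + 2 + 4) * (1 + 3) * (1 + 11 + 121) * (1 + 23) = 7 * 4 * 133 * 24 = 89376; answer 89376
Step 3: R2 = 89376; r = -27; remainder = value at the root: 5*(-27)^3 + 3*(-27)^2 - 9*(-27)^1 - 1 = (-98415) + (2187) + (243) + (-1) = -95986; answer -95986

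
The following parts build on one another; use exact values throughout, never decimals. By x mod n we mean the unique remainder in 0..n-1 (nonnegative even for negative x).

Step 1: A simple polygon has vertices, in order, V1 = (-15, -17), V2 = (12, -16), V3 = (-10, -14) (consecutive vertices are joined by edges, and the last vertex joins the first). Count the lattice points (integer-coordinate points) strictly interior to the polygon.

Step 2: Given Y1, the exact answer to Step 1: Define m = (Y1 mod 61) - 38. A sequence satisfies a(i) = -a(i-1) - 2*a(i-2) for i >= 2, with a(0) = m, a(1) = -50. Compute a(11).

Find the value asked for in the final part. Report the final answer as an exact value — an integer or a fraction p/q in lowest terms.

-1128

Step 1: cross terms: (-15*-16 - 12*-17)=444, (12*-14 - -10*-16)=-328, (-10*-17 - -15*-14)=-40; twice the area = |76| = 76; area = 38; boundary points = 1 + 2 + 1 = 4; strictly interior points = area - boundary/2 + 1 = 37; answer 37
Step 2: Y1 = 37; m = -1; a(2) = -1*(-50) - 2*(-1) = 52; iterating: a(2)=52, a(3)=48, a(4)=-152, a(5)=56, a(6)=248, a(7)=-360, a(8)=-136, a(9)=856, a(10)=-584, a(11)=-1128; answer -1128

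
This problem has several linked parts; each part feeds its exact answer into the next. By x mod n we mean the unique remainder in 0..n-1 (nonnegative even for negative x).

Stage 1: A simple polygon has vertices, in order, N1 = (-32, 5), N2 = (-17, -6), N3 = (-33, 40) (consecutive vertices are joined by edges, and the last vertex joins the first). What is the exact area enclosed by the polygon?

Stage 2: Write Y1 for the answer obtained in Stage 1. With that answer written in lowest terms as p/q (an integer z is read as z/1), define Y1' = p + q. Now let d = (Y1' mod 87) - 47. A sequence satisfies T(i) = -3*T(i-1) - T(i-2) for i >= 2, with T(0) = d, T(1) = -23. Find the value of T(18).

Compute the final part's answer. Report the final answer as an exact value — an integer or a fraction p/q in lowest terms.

Stage 1: cross terms: (-32*-6 - -17*5)=277, (-17*40 - -33*-6)=-878, (-33*5 - -32*40)=1115; twice the area = |514| = 514; area = 257; answer 257
Stage 2: Y1 = 257; threaded value p + q = 258; d = 37; T(2) = -3*(-23) - 1*(37) = 32; iterating: T(2)=32, T(3)=-73, T(4)=187, T(5)=-488, T(6)=1277, T(7)=-3343, T(8)=8752, T(9)=-22913, T(10)=59987, T(11)=-157048, T(12)=411157, T(13)=-1076423, T(14)=2818112, T(15)=-7377913, T(16)=19315627, T(17)=-50568968, T(18)=132391277; answer 132391277

132391277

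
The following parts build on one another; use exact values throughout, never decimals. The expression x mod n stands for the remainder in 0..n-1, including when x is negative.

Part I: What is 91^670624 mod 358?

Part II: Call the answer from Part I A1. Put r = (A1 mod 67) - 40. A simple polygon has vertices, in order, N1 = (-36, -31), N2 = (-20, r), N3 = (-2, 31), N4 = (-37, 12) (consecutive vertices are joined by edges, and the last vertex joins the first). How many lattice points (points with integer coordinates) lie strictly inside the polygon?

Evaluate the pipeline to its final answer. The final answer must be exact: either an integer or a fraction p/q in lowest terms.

Part I: squarings mod 358: 91^1=91, 91^2=47, 91^4=61, 91^8=141, 91^16=191, 91^32=323, 91^64=151, 91^128=247, 91^256=149, 91^512=5, 91^1024=25, 91^2048=267, 91^4096=47, 91^8192=61, 91^16384=141, 91^32768=191, 91^65536=323, 91^131072=151, 91^262144=247, 91^524288=149; 91^670624 = 91^32 * 91^128 * 91^256 * 91^512 * 91^2048 * 91^4096 * 91^8192 * 91^131072 * 91^524288 = 57 (mod 358); answer 57
Part II: A1 = 57; r = 17; cross terms: (-36*17 - -20*-31)=-1232, (-20*31 - -2*17)=-586, (-2*12 - -37*31)=1123, (-37*-31 - -36*12)=1579; twice the area = |884| = 884; area = 442; boundary points = 16 + 2 + 1 + 1 = 20; strictly interior points = area - boundary/2 + 1 = 433; answer 433

433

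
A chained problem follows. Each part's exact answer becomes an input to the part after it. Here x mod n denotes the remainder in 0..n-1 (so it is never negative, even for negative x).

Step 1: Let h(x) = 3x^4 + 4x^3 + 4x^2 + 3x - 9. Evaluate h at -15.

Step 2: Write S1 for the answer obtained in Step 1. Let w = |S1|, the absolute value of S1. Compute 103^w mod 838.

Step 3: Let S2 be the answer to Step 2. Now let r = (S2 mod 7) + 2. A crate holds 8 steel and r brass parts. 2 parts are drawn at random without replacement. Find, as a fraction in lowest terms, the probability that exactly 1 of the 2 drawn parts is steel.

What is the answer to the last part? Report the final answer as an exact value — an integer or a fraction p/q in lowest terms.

Step 1: 3*(-15)^4 + 4*(-15)^3 + 4*(-15)^2 + 3*(-15)^1 - 9 = (151875) + (-13500) + (900) + (-45) + (-9) = 139221; answer 139221
Step 2: S1 = 139221; w = 139221; squarings mod 838: 103^1=103, 103^2=553, 103^4=777, 103^8=369, 103^16=405, 103^32=615, 103^64=287, 103^128=245, 103^256=527, 103^512=351, 103^1024=15, 103^2048=225, 103^4096=345, 103^8192=29, 103^16384=3, 103^32768=9, 103^65536=81, 103^131072=695; 103^139221 = 103^1 * 103^4 * 103^16 * 103^64 * 103^128 * 103^256 * 103^512 * 103^1024 * 103^2048 * 103^4096 * 103^131072 = 517 (mod 838); answer 517
Step 3: S2 = 517; r = 8; total draws C(16,2) = 120; favorable C(8,1)*C(8,1) = 64; P = 8/15; answer 8/15

8/15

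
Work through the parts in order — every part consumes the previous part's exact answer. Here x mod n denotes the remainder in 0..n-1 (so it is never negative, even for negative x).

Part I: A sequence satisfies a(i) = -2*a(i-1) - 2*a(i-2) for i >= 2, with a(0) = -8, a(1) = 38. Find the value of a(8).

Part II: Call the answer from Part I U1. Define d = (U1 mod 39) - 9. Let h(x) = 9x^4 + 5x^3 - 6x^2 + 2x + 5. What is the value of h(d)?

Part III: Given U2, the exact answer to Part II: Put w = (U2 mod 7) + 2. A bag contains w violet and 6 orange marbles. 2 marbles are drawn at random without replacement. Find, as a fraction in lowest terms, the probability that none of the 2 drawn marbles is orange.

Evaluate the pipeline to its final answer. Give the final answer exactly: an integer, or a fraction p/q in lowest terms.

Part I: a(2) = -2*(38) - 2*(-8) = -60; iterating: a(2)=-60, a(3)=44, a(4)=32, a(5)=-152, a(6)=240, a(7)=-176, a(8)=-128; answer -128
Part II: U1 = -128; d = 19; 9*(19)^4 + 5*(19)^3 - 6*(19)^2 + 2*(19)^1 + 5 = (1172889) + (34295) + (-2166) + (38) + (5) = 1205061; answer 1205061
Part III: U2 = 1205061; w = 6; total draws C(12,2) = 66; favorable C(6,2) = 15; P = 5/22; answer 5/22

5/22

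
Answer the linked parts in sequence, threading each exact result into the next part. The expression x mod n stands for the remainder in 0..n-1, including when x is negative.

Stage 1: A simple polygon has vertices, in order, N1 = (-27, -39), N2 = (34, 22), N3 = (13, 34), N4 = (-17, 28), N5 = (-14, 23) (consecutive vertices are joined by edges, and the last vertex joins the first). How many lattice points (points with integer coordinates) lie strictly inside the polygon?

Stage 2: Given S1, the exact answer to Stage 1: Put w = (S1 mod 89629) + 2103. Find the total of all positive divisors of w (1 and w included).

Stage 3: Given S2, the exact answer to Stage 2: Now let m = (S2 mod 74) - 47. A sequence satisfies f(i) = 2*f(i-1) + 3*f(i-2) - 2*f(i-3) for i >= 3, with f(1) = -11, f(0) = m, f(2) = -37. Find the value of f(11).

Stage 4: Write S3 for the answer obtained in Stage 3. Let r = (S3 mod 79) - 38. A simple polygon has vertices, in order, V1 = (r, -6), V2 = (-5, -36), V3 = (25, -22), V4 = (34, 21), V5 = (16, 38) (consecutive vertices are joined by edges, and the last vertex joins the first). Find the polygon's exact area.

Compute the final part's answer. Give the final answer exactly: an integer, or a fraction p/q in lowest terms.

5037/2

Stage 1: cross terms: (-27*22 - 34*-39)=732, (34*34 - 13*22)=870, (13*28 - -17*34)=942, (-17*23 - -14*28)=1, (-14*-39 - -27*23)=1167; twice the area = |3712| = 3712; area = 1856; boundary points = 61 + 3 + 6 + 1 + 1 = 72; strictly interior points = area - boundary/2 + 1 = 1821; answer 1821
Stage 2: S1 = 1821; w = 3924; 3924 = 2^2 * 3^2 * 109; sigma = (1 + 2 + 4) * (1 + 3 + 9) * (1 + 109) = 7 * 13 * 110 = 10010; answer 10010
Stage 3: S2 = 10010; m = -27; f(3) = 2*(-37) + 3*(-11) - 2*(-27) = -53; iterating: f(3)=-53, f(4)=-195, f(5)=-475, f(6)=-1429, f(7)=-3893, f(8)=-11123, f(9)=-31067, f(10)=-87717, f(11)=-246389; answer -246389
Stage 4: S3 = -246389; r = -26; cross terms: (-26*-36 - -5*-6)=906, (-5*-22 - 25*-36)=1010, (25*21 - 34*-22)=1273, (34*38 - 16*21)=956, (16*-6 - -26*38)=892; twice the area = |5037| = 5037; area = 5037/2; answer 5037/2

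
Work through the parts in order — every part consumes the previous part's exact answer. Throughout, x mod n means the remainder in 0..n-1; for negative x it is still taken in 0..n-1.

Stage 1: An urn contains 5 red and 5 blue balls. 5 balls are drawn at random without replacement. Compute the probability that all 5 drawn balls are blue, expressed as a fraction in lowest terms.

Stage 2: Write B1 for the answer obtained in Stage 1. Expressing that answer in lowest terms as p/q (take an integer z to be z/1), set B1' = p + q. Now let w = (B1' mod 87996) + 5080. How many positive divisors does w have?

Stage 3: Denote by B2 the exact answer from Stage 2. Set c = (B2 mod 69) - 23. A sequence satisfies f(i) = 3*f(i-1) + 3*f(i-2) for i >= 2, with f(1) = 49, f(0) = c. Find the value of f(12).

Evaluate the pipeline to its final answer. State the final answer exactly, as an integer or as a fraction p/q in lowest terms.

62322939

Stage 1: total draws C(10,5) = 252; favorable C(5,5) = 1; P = 1/252; answer 1/252
Stage 2: B1 = 1/252; threaded value p + q = 253; w = 5333; 5333 is prime, so its only divisors are 1 and 5333; count = 2; answer 2
Stage 3: B2 = 2; c = -21; f(2) = 3*(49) + 3*(-21) = 84; iterating: f(2)=84, f(3)=399, f(4)=1449, f(5)=5544, f(6)=20979, f(7)=79569, f(8)=301644, f(9)=1143639, f(10)=4335849, f(11)=16438464, f(12)=62322939; answer 62322939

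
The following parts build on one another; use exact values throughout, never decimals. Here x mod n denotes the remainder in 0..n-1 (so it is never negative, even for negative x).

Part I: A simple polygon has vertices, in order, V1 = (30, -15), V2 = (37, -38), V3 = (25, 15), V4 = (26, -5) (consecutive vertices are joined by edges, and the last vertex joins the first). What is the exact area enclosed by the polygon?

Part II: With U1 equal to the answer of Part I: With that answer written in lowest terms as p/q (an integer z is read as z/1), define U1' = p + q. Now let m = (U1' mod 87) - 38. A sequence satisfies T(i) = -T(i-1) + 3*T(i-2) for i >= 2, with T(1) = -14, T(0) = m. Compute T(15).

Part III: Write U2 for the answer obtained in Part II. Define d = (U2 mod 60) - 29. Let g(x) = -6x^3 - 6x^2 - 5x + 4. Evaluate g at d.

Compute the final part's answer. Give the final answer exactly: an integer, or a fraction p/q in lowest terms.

1803

Part I: cross terms: (30*-38 - 37*-15)=-585, (37*15 - 25*-38)=1505, (25*-5 - 26*15)=-515, (26*-15 - 30*-5)=-240; twice the area = |165| = 165; area = 165/2; answer 165/2
Part II: U1 = 165/2; threaded value p + q = 167; m = 42; T(2) = -1*(-14) + 3*(42) = 140; iterating: T(2)=140, T(3)=-182, T(4)=602, T(5)=-1148, T(6)=2954, T(7)=-6398, T(8)=15260, T(9)=-34454, T(10)=80234, T(11)=-183596, T(12)=424298, T(13)=-975086, T(14)=2247980, T(15)=-5173238; answer -5173238
Part III: U2 = -5173238; d = -7; -6*(-7)^3 - 6*(-7)^2 - 5*(-7)^1 + 4 = (2058) + (-294) + (35) + (4) = 1803; answer 1803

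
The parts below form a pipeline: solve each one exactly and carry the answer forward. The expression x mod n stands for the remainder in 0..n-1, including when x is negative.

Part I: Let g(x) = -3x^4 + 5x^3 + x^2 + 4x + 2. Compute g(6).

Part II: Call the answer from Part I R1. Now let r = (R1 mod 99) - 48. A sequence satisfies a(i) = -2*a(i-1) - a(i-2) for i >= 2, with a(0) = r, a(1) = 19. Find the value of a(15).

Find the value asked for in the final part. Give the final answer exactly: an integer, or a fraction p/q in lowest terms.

Part I: -3*(6)^4 + 5*(6)^3 + 1*(6)^2 + 4*(6)^1 + 2 = (-3888) + (1080) + (36) + (24) + (2) = -2746; answer -2746
Part II: R1 = -2746; r = -22; a(2) = -2*(19) - 1*(-22) = -16; iterating: a(2)=-16, a(3)=13, a(4)=-10, a(5)=7, a(6)=-4, a(7)=1, a(8)=2, a(9)=-5, a(10)=8, a(11)=-11, a(12)=14, a(13)=-17, a(14)=20, a(15)=-23; answer -23

-23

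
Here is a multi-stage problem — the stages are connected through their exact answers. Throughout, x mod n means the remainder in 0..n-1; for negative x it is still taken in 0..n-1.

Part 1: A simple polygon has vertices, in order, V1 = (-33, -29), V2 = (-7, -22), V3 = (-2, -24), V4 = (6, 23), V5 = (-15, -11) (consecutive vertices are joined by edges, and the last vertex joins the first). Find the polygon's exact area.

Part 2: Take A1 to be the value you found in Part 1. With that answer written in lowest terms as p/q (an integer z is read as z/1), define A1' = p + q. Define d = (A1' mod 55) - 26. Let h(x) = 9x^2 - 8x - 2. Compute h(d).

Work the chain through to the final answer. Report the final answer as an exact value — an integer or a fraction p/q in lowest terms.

6830

Part 1: cross terms: (-33*-22 - -7*-29)=523, (-7*-24 - -2*-22)=124, (-2*23 - 6*-24)=98, (6*-11 - -15*23)=279, (-15*-29 - -33*-11)=72; twice the area = |1096| = 1096; area = 548; answer 548
Part 2: A1 = 548; threaded value p + q = 549; d = 28; 9*(28)^2 - 8*(28)^1 - 2 = (7056) + (-224) + (-2) = 6830; answer 6830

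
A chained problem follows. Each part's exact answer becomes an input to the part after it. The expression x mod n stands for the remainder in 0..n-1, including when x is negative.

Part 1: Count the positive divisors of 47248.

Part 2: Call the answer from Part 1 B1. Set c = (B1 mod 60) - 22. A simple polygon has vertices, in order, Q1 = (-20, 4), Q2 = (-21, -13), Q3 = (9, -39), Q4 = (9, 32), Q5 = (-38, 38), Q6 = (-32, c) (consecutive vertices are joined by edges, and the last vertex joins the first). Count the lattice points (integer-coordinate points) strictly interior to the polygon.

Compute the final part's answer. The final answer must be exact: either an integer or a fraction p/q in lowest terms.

Part 1: 47248 = 2^4 * 2953; number of divisors = (4+1) * (1+1) = 10; answer 10
Part 2: B1 = 10; c = -12; cross terms: (-20*-13 - -21*4)=344, (-21*-39 - 9*-13)=936, (9*32 - 9*-39)=639, (9*38 - -38*32)=1558, (-38*-12 - -32*38)=1672, (-32*4 - -20*-12)=-368; twice the area = |4781| = 4781; area = 4781/2; boundary points = 1 + 2 + 71 + 1 + 2 + 4 = 81; strictly interior points = area - boundary/2 + 1 = 2351; answer 2351

2351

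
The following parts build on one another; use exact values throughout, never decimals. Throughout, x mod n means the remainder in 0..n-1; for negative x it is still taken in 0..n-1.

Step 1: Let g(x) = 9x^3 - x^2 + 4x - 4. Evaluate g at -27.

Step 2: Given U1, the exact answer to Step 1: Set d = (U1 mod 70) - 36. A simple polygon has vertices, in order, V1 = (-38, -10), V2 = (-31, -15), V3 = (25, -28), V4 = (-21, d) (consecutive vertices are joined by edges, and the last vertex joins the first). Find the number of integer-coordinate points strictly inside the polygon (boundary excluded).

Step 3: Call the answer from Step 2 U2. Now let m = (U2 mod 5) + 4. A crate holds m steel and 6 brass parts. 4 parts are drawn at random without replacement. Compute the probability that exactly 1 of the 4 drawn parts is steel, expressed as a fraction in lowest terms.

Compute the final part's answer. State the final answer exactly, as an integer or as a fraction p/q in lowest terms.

Step 1: 9*(-27)^3 - 1*(-27)^2 + 4*(-27)^1 - 4 = (-177147) + (-729) + (-108) + (-4) = -177988; answer -177988
Step 2: U1 = -177988; d = -14; cross terms: (-38*-15 - -31*-10)=260, (-31*-28 - 25*-15)=1243, (25*-14 - -21*-28)=-938, (-21*-10 - -38*-14)=-322; twice the area = |243| = 243; area = 243/2; boundary points = 1 + 1 + 2 + 1 = 5; strictly interior points = area - boundary/2 + 1 = 120; answer 120
Step 3: U2 = 120; m = 4; total draws C(10,4) = 210; favorable C(4,1)*C(6,3) = 80; P = 8/21; answer 8/21

8/21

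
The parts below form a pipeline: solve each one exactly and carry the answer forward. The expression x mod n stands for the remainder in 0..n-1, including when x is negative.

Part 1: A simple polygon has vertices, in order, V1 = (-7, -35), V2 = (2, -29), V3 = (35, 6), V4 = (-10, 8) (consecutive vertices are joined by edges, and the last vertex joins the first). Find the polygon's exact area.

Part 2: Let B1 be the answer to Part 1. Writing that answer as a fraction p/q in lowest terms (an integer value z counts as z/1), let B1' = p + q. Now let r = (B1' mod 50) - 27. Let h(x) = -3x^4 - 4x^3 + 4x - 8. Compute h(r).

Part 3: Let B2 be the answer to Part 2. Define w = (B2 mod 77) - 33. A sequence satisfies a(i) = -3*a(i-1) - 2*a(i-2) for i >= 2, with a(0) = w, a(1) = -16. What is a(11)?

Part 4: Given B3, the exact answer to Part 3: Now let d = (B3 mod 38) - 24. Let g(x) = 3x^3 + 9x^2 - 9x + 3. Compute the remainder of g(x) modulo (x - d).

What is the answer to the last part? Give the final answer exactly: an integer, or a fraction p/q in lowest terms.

-3777

Part 1: cross terms: (-7*-29 - 2*-35)=273, (2*6 - 35*-29)=1027, (35*8 - -10*6)=340, (-10*-35 - -7*8)=406; twice the area = |2046| = 2046; area = 1023; answer 1023
Part 2: B1 = 1023; threaded value p + q = 1024; r = -3; -3*(-3)^4 - 4*(-3)^3 + 4*(-3)^1 - 8 = (-243) + (108) + (-12) + (-8) = -155; answer -155
Part 3: B2 = -155; w = 43; a(2) = -3*(-16) - 2*(43) = -38; iterating: a(2)=-38, a(3)=146, a(4)=-362, a(5)=794, a(6)=-1658, a(7)=3386, a(8)=-6842, a(9)=13754, a(10)=-27578, a(11)=55226; answer 55226
Part 4: B3 = 55226; d = -12; remainder = value at the root: 3*(-12)^3 + 9*(-12)^2 - 9*(-12)^1 + 3 = (-5184) + (1296) + (108) + (3) = -3777; answer -3777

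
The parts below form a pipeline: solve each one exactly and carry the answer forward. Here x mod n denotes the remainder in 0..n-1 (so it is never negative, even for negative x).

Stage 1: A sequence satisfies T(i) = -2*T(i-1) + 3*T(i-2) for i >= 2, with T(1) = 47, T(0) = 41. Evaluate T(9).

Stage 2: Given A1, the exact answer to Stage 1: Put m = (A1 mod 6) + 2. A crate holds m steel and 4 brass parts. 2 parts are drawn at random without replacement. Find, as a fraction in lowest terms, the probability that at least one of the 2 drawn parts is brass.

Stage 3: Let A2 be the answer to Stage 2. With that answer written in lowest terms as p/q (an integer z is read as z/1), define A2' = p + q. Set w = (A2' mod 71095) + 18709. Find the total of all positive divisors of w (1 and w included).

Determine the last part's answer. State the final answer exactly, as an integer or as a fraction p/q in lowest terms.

40656

Stage 1: T(2) = -2*(47) + 3*(41) = 29; iterating: T(2)=29, T(3)=83, T(4)=-79, T(5)=407, T(6)=-1051, T(7)=3323, T(8)=-9799, T(9)=29567; answer 29567
Stage 2: A1 = 29567; m = 7; total draws C(11,2) = 55; complement C(7,2) = 21; favorable 55 - 21 = 34; P = 34/55; answer 34/55
Stage 3: A2 = 34/55; threaded value p + q = 89; w = 18798; 18798 = 2 * 3 * 13 * 241; sigma = (1 + 2) * (1 + 3) * (1 + 13) * (1 + 241) = 3 * 4 * 14 * 242 = 40656; answer 40656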